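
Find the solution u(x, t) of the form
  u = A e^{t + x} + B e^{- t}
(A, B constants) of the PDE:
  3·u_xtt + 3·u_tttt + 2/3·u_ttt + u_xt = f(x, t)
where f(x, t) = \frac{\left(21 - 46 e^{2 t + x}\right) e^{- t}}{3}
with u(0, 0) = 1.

Substitute the ansatz u = A e^{t + x} + B e^{- t} into the left-hand side.
Derivatives of the ansatz:
  u_xtt = A e^{t} e^{x}
  u_tttt = A e^{t} e^{x} + B e^{- t}
  u_ttt = A e^{t} e^{x} - B e^{- t}
  u_xt = A e^{t} e^{x}
Term by term:
  3·u_xtt = 3 A e^{t} e^{x}
  3·u_tttt = 3 A e^{t} e^{x} + 3 B e^{- t}
  2/3·u_ttt = \frac{2 A e^{t} e^{x}}{3} - \frac{2 B e^{- t}}{3}
  u_xt = A e^{t} e^{x}
So the left-hand side equals
  \frac{23 A e^{t} e^{x}}{3} + \frac{7 B e^{- t}}{3}
This must equal f(x, t) identically; expanded, f = - \frac{46 e^{t} e^{x}}{3} + 7 e^{- t}.
Matching coefficients of the independent functions:
  [e^{t} e^{x}]:  \frac{23 A}{3} = - \frac{46}{3}
  [e^{- t}]:  \frac{7 B}{3} = 7
Solving: A = -2, B = 3.
Check against the point condition:
  u(0, 0) = 1  ⟹  A + B = 1  ✓
Hence u(x, t) = - 2 e^{t + x} + 3 e^{- t}.

Answer: u(x, t) = - 2 e^{t + x} + 3 e^{- t}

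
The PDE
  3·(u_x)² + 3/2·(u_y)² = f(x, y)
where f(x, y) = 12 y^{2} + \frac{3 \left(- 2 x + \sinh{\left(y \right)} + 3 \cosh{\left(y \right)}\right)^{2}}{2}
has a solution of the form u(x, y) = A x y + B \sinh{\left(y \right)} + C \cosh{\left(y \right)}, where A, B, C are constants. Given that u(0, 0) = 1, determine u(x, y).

Substitute the ansatz u = A x y + B \sinh{\left(y \right)} + C \cosh{\left(y \right)} into the left-hand side.
Derivatives of the ansatz:
  u_x = A y
  u_y = A x + B \cosh{\left(y \right)} + C \sinh{\left(y \right)}
Term by term:
  3·(u_x)² = 3 A^{2} y^{2}
  3/2·(u_y)² = \frac{3 A^{2} x^{2}}{2} + 3 A B x \cosh{\left(y \right)} + 3 A C x \sinh{\left(y \right)} + \frac{3 B^{2} \cosh^{2}{\left(y \right)}}{2} + 3 B C \sinh{\left(y \right)} \cosh{\left(y \right)} + \frac{3 C^{2} \sinh^{2}{\left(y \right)}}{2}
So the left-hand side equals
  \frac{3 A^{2} x^{2}}{2} + 3 A^{2} y^{2} + 3 A B x \cosh{\left(y \right)} + 3 A C x \sinh{\left(y \right)} + \frac{3 B^{2} \cosh^{2}{\left(y \right)}}{2} + 3 B C \sinh{\left(y \right)} \cosh{\left(y \right)} + \frac{3 C^{2} \sinh^{2}{\left(y \right)}}{2}
This must equal f(x, y) identically; expanded, f = 6 x^{2} - 6 x \sinh{\left(y \right)} - 18 x \cosh{\left(y \right)} + 12 y^{2} + \frac{3 \sinh^{2}{\left(y \right)}}{2} + 9 \sinh{\left(y \right)} \cosh{\left(y \right)} + \frac{27 \cosh^{2}{\left(y \right)}}{2}.
Matching coefficients of the independent functions:
  [x^{2}]:  \frac{3 A^{2}}{2} = 6
  [y^{2}]:  3 A^{2} = 12
  [x \sinh{\left(y \right)}]:  3 A C = -6
  [x \cosh{\left(y \right)}]:  3 A B = -18
  [\sinh{\left(y \right)} \cosh{\left(y \right)}]:  3 B C = 9
  [\sinh^{2}{\left(y \right)}]:  \frac{3 C^{2}}{2} = \frac{3}{2}
  [\cosh^{2}{\left(y \right)}]:  \frac{3 B^{2}}{2} = \frac{27}{2}
These equations allow (A, B, C) = (-2, 3, 1) or (2, -3, -1).
Impose the point condition(s):
  u(0, 0) = 1  ⟹  C = 1
Only A = -2, B = 3, C = 1 satisfies everything.
Hence u(x, y) = - 2 x y + 3 \sinh{\left(y \right)} + \cosh{\left(y \right)}.

Answer: u(x, y) = - 2 x y + 3 \sinh{\left(y \right)} + \cosh{\left(y \right)}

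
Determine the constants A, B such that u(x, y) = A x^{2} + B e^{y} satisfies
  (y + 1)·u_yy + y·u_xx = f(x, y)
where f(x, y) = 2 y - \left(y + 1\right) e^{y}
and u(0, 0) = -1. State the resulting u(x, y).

Substitute the ansatz u = A x^{2} + B e^{y} into the left-hand side.
Derivatives of the ansatz:
  u_yy = B e^{y}
  u_xx = 2 A
Term by term:
  (y + 1)·u_yy = B y e^{y} + B e^{y}
  y·u_xx = 2 A y
So the left-hand side equals
  2 A y + B y e^{y} + B e^{y}
This must equal f(x, y) identically; expanded, f = - y e^{y} + 2 y - e^{y}.
Matching coefficients of the independent functions:
  [y]:  2 A = 2
  [y e^{y}, e^{y}]:  B = -1
Solving: A = 1, B = -1.
Check against the point condition:
  u(0, 0) = -1  ⟹  B = -1  ✓
Hence u(x, y) = x^{2} - e^{y}.

Answer: u(x, y) = x^{2} - e^{y}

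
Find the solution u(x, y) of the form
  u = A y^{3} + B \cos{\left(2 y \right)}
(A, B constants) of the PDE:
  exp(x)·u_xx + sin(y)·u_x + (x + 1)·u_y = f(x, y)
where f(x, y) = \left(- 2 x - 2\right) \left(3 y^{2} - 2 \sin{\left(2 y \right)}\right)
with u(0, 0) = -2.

Substitute the ansatz u = A y^{3} + B \cos{\left(2 y \right)} into the left-hand side.
Derivatives of the ansatz:
  u_xx = 0
  u_x = 0
  u_y = 3 A y^{2} - 2 B \sin{\left(2 y \right)}
Term by term:
  exp(x)·u_xx = 0
  sin(y)·u_x = 0
  (x + 1)·u_y = 3 A x y^{2} + 3 A y^{2} - 2 B x \sin{\left(2 y \right)} - 2 B \sin{\left(2 y \right)}
So the left-hand side equals
  3 A x y^{2} + 3 A y^{2} - 2 B x \sin{\left(2 y \right)} - 2 B \sin{\left(2 y \right)}
This must equal f(x, y) identically; expanded, f = - 6 x y^{2} + 4 x \sin{\left(2 y \right)} - 6 y^{2} + 4 \sin{\left(2 y \right)}.
Matching coefficients of the independent functions:
  [y^{2}, x y^{2}]:  3 A = -6
  [x \sin{\left(2 y \right)}, \sin{\left(2 y \right)}]:  - 2 B = 4
Solving: A = -2, B = -2.
Check against the point condition:
  u(0, 0) = -2  ⟹  B = -2  ✓
Hence u(x, y) = - 2 y^{3} - 2 \cos{\left(2 y \right)}.

Answer: u(x, y) = - 2 y^{3} - 2 \cos{\left(2 y \right)}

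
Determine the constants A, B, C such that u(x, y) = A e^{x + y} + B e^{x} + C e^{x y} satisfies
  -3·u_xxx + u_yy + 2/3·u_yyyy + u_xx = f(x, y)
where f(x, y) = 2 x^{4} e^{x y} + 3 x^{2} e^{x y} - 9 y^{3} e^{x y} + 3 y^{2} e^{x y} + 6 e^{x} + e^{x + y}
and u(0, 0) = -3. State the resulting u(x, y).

Substitute the ansatz u = A e^{x + y} + B e^{x} + C e^{x y} into the left-hand side.
Derivatives of the ansatz:
  u_xxx = A e^{x} e^{y} + B e^{x} + C y^{3} e^{x y}
  u_yy = A e^{x} e^{y} + C x^{2} e^{x y}
  u_yyyy = A e^{x} e^{y} + C x^{4} e^{x y}
  u_xx = A e^{x} e^{y} + B e^{x} + C y^{2} e^{x y}
Term by term:
  -3·u_xxx = - 3 A e^{x} e^{y} - 3 B e^{x} - 3 C y^{3} e^{x y}
  u_yy = A e^{x} e^{y} + C x^{2} e^{x y}
  2/3·u_yyyy = \frac{2 A e^{x} e^{y}}{3} + \frac{2 C x^{4} e^{x y}}{3}
  u_xx = A e^{x} e^{y} + B e^{x} + C y^{2} e^{x y}
So the left-hand side equals
  - \frac{A e^{x} e^{y}}{3} - 2 B e^{x} + \frac{2 C x^{4} e^{x y}}{3} + C x^{2} e^{x y} - 3 C y^{3} e^{x y} + C y^{2} e^{x y}
This must equal f(x, y) identically; expanded, f = 2 x^{4} e^{x y} + 3 x^{2} e^{x y} - 9 y^{3} e^{x y} + 3 y^{2} e^{x y} + e^{x} e^{y} + 6 e^{x}.
Matching coefficients of the independent functions:
  [x^{2} e^{x y}, y^{2} e^{x y}]:  C = 3
  [x^{4} e^{x y}]:  \frac{2 C}{3} = 2
  [y^{3} e^{x y}]:  - 3 C = -9
  [e^{x} e^{y}]:  - \frac{A}{3} = 1
  [e^{x}]:  - 2 B = 6
Solving: A = -3, B = -3, C = 3.
Check against the point condition:
  u(0, 0) = -3  ⟹  A + B + C = -3  ✓
Hence u(x, y) = - 3 e^{x} + 3 e^{x y} - 3 e^{x + y}.

Answer: u(x, y) = - 3 e^{x} + 3 e^{x y} - 3 e^{x + y}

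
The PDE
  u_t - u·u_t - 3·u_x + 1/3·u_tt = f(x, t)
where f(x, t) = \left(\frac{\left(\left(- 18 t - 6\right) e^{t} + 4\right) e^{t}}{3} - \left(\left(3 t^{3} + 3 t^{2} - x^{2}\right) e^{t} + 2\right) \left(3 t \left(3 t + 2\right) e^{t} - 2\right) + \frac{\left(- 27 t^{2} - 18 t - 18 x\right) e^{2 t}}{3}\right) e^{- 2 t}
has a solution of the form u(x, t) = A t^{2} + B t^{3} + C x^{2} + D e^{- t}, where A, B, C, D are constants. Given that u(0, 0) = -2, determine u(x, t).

Answer: u(x, t) = - 3 t^{3} - 3 t^{2} + x^{2} - 2 e^{- t}

Derivation:
Substitute the ansatz u = A t^{2} + B t^{3} + C x^{2} + D e^{- t} into the left-hand side.
Derivatives of the ansatz:
  u_t = 2 A t + 3 B t^{2} - D e^{- t}
  u_x = 2 C x
  u_tt = 2 A + 6 B t + D e^{- t}
Term by term:
  u_t = 2 A t + 3 B t^{2} - D e^{- t}
  -u·u_t = - 2 A^{2} t^{3} - 5 A B t^{4} - 2 A C t x^{2} + A D t^{2} e^{- t} - 2 A D t e^{- t} - 3 B^{2} t^{5} - 3 B C t^{2} x^{2} + B D t^{3} e^{- t} - 3 B D t^{2} e^{- t} + C D x^{2} e^{- t} + D^{2} e^{- 2 t}
  -3·u_x = - 6 C x
  1/3·u_tt = \frac{2 A}{3} + 2 B t + \frac{D e^{- t}}{3}
So the left-hand side equals
  - 2 A^{2} t^{3} - 5 A B t^{4} - 2 A C t x^{2} + A D t^{2} e^{- t} - 2 A D t e^{- t} + 2 A t + \frac{2 A}{3} - 3 B^{2} t^{5} - 3 B C t^{2} x^{2} + B D t^{3} e^{- t} - 3 B D t^{2} e^{- t} + 3 B t^{2} + 2 B t + C D x^{2} e^{- t} - 6 C x + D^{2} e^{- 2 t} - \frac{2 D e^{- t}}{3}
This must equal f(x, t) identically; expanded, f = - 27 t^{5} - 45 t^{4} - 18 t^{3} + 6 t^{3} e^{- t} + 9 t^{2} x^{2} - 9 t^{2} - 12 t^{2} e^{- t} + 6 t x^{2} - 12 t - 12 t e^{- t} - 2 x^{2} e^{- t} - 6 x - 2 + \frac{4 e^{- t}}{3} + 4 e^{- 2 t}.
Matching coefficients of the independent functions:
(each divided by its leading coefficient; functions giving the same equation are listed together)
  [constant term]:  A + 3 = 0
  [t]:  A + B + 6 = 0
  [t^{2}]:  B + 3 = 0
  [t^{3}]:  A^{2} - 9 = 0
  [t^{4}]:  A B - 9 = 0
  [t^{5}]:  B^{2} - 9 = 0
  [x]:  C - 1 = 0
  [t x^{2}]:  A C + 3 = 0
  [t e^{- t}]:  A D - 6 = 0
  [t^{2} x^{2}]:  B C + 3 = 0
  [t^{2} e^{- t}]:  A D - 3 B D + 12 = 0
  [t^{3} e^{- t}]:  B D - 6 = 0
  [x^{2} e^{- t}]:  C D + 2 = 0
  [e^{- 2 t}]:  D^{2} - 4 = 0
  [e^{- t}]:  D + 2 = 0
Solving: A = -3, B = -3, C = 1, D = -2.
Check against the point condition:
  u(0, 0) = -2  ⟹  D = -2  ✓
Hence u(x, t) = - 3 t^{3} - 3 t^{2} + x^{2} - 2 e^{- t}.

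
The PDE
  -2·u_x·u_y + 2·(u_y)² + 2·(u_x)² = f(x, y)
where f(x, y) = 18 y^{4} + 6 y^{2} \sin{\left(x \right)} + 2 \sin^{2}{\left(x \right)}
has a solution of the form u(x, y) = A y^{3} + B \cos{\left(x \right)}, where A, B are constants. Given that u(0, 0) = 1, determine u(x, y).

Answer: u(x, y) = y^{3} + \cos{\left(x \right)}

Derivation:
Substitute the ansatz u = A y^{3} + B \cos{\left(x \right)} into the left-hand side.
Derivatives of the ansatz:
  u_x = - B \sin{\left(x \right)}
  u_y = 3 A y^{2}
Term by term:
  -2·u_x·u_y = 6 A B y^{2} \sin{\left(x \right)}
  2·(u_y)² = 18 A^{2} y^{4}
  2·(u_x)² = 2 B^{2} \sin^{2}{\left(x \right)}
So the left-hand side equals
  18 A^{2} y^{4} + 6 A B y^{2} \sin{\left(x \right)} + 2 B^{2} \sin^{2}{\left(x \right)}
This must equal f(x, y) = 18 y^{4} + 6 y^{2} \sin{\left(x \right)} + 2 \sin^{2}{\left(x \right)} identically.
Matching coefficients of the independent functions:
  [y^{4}]:  18 A^{2} = 18
  [y^{2} \sin{\left(x \right)}]:  6 A B = 6
  [\sin^{2}{\left(x \right)}]:  2 B^{2} = 2
These equations allow (A, B) = (-1, -1) or (1, 1).
Impose the point condition(s):
  u(0, 0) = 1  ⟹  B = 1
Only A = 1, B = 1 satisfies everything.
Hence u(x, y) = y^{3} + \cos{\left(x \right)}.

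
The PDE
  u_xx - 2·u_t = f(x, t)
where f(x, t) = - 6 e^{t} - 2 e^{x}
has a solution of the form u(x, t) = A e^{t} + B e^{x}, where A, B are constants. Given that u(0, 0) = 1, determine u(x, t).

Answer: u(x, t) = 3 e^{t} - 2 e^{x}

Derivation:
Substitute the ansatz u = A e^{t} + B e^{x} into the left-hand side.
Derivatives of the ansatz:
  u_xx = B e^{x}
  u_t = A e^{t}
Term by term:
  u_xx = B e^{x}
  -2·u_t = - 2 A e^{t}
So the left-hand side equals
  - 2 A e^{t} + B e^{x}
This must equal f(x, t) = - 6 e^{t} - 2 e^{x} identically.
Matching coefficients of the independent functions:
  [e^{t}]:  - 2 A = -6
  [e^{x}]:  B = -2
Solving: A = 3, B = -2.
Check against the point condition:
  u(0, 0) = 1  ⟹  A + B = 1  ✓
Hence u(x, t) = 3 e^{t} - 2 e^{x}.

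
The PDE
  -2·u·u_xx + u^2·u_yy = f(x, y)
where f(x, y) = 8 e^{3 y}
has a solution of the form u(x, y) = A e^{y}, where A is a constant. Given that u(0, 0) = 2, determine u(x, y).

Substitute the ansatz u = A e^{y} into the left-hand side.
Derivatives of the ansatz:
  u_xx = 0
  u_yy = A e^{y}
Term by term:
  -2·u·u_xx = 0
  u^2·u_yy = A^{3} e^{3 y}
So the left-hand side equals
  A^{3} e^{3 y}
This must equal f(x, y) = 8 e^{3 y} identically.
Matching coefficients of the independent functions:
  [e^{3 y}]:  A^{3} = 8
Solving: A = 2.
Check against the point condition:
  u(0, 0) = 2  ⟹  A = 2  ✓
Hence u(x, y) = 2 e^{y}.

Answer: u(x, y) = 2 e^{y}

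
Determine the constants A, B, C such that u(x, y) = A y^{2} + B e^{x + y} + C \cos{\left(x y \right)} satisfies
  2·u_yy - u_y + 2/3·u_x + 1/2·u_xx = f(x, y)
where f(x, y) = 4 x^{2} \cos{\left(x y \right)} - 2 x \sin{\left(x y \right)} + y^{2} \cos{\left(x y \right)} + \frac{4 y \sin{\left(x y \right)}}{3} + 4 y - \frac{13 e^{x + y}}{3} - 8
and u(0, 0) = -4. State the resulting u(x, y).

Substitute the ansatz u = A y^{2} + B e^{x + y} + C \cos{\left(x y \right)} into the left-hand side.
Derivatives of the ansatz:
  u_yy = 2 A + B e^{x} e^{y} - C x^{2} \cos{\left(x y \right)}
  u_y = 2 A y + B e^{x} e^{y} - C x \sin{\left(x y \right)}
  u_x = B e^{x} e^{y} - C y \sin{\left(x y \right)}
  u_xx = B e^{x} e^{y} - C y^{2} \cos{\left(x y \right)}
Term by term:
  2·u_yy = 4 A + 2 B e^{x} e^{y} - 2 C x^{2} \cos{\left(x y \right)}
  -u_y = - 2 A y - B e^{x} e^{y} + C x \sin{\left(x y \right)}
  2/3·u_x = \frac{2 B e^{x} e^{y}}{3} - \frac{2 C y \sin{\left(x y \right)}}{3}
  1/2·u_xx = \frac{B e^{x} e^{y}}{2} - \frac{C y^{2} \cos{\left(x y \right)}}{2}
So the left-hand side equals
  - 2 A y + 4 A + \frac{13 B e^{x} e^{y}}{6} - 2 C x^{2} \cos{\left(x y \right)} + C x \sin{\left(x y \right)} - \frac{C y^{2} \cos{\left(x y \right)}}{2} - \frac{2 C y \sin{\left(x y \right)}}{3}
This must equal f(x, y) identically; expanded, f = 4 x^{2} \cos{\left(x y \right)} - 2 x \sin{\left(x y \right)} + y^{2} \cos{\left(x y \right)} + \frac{4 y \sin{\left(x y \right)}}{3} + 4 y - \frac{13 e^{x} e^{y}}{3} - 8.
Matching coefficients of the independent functions:
  [constant term]:  4 A = -8
  [y]:  - 2 A = 4
  [x \sin{\left(x y \right)}]:  C = -2
  [x^{2} \cos{\left(x y \right)}]:  - 2 C = 4
  [y \sin{\left(x y \right)}]:  - \frac{2 C}{3} = \frac{4}{3}
  [y^{2} \cos{\left(x y \right)}]:  - \frac{C}{2} = 1
  [e^{x} e^{y}]:  \frac{13 B}{6} = - \frac{13}{3}
Solving: A = -2, B = -2, C = -2.
Check against the point condition:
  u(0, 0) = -4  ⟹  B + C = -4  ✓
Hence u(x, y) = - 2 y^{2} - 2 e^{x + y} - 2 \cos{\left(x y \right)}.

Answer: u(x, y) = - 2 y^{2} - 2 e^{x + y} - 2 \cos{\left(x y \right)}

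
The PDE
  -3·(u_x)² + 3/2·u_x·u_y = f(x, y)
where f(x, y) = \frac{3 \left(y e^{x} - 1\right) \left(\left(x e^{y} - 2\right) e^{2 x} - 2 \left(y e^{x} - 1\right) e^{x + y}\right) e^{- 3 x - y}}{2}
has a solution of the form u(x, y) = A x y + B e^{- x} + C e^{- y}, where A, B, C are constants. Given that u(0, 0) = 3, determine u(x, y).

Answer: u(x, y) = x y + 2 e^{- y} + e^{- x}

Derivation:
Substitute the ansatz u = A x y + B e^{- x} + C e^{- y} into the left-hand side.
Derivatives of the ansatz:
  u_x = A y - B e^{- x}
  u_y = A x - C e^{- y}
Term by term:
  -3·(u_x)² = - 3 A^{2} y^{2} + 6 A B y e^{- x} - 3 B^{2} e^{- 2 x}
  3/2·u_x·u_y = \frac{3 A^{2} x y}{2} - \frac{3 A B x e^{- x}}{2} - \frac{3 A C y e^{- y}}{2} + \frac{3 B C e^{- x} e^{- y}}{2}
So the left-hand side equals
  \frac{3 A^{2} x y}{2} - 3 A^{2} y^{2} - \frac{3 A B x e^{- x}}{2} + 6 A B y e^{- x} - \frac{3 A C y e^{- y}}{2} - 3 B^{2} e^{- 2 x} + \frac{3 B C e^{- x} e^{- y}}{2}
This must equal f(x, y) identically; expanded, f = \frac{3 x y}{2} - \frac{3 x e^{- x}}{2} - 3 y^{2} - 3 y e^{- y} + 6 y e^{- x} + 3 e^{- x} e^{- y} - 3 e^{- 2 x}.
Matching coefficients of the independent functions:
  [y^{2}]:  - 3 A^{2} = -3
  [x y]:  \frac{3 A^{2}}{2} = \frac{3}{2}
  [x e^{- x}]:  - \frac{3 A B}{2} = - \frac{3}{2}
  [y e^{- x}]:  6 A B = 6
  [y e^{- y}]:  - \frac{3 A C}{2} = -3
  [e^{- x} e^{- y}]:  \frac{3 B C}{2} = 3
  [e^{- 2 x}]:  - 3 B^{2} = -3
These equations allow (A, B, C) = (-1, -1, -2) or (1, 1, 2).
Impose the point condition(s):
  u(0, 0) = 3  ⟹  B + C = 3
Only A = 1, B = 1, C = 2 satisfies everything.
Hence u(x, y) = x y + 2 e^{- y} + e^{- x}.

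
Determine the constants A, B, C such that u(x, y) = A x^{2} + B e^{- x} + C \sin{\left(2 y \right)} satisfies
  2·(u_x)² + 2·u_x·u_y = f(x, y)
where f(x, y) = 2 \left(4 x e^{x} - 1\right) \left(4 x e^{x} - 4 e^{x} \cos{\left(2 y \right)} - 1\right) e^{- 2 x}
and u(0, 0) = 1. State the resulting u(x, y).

Substitute the ansatz u = A x^{2} + B e^{- x} + C \sin{\left(2 y \right)} into the left-hand side.
Derivatives of the ansatz:
  u_x = 2 A x - B e^{- x}
  u_y = 2 C \cos{\left(2 y \right)}
Term by term:
  2·(u_x)² = 8 A^{2} x^{2} - 8 A B x e^{- x} + 2 B^{2} e^{- 2 x}
  2·u_x·u_y = 8 A C x \cos{\left(2 y \right)} - 4 B C e^{- x} \cos{\left(2 y \right)}
So the left-hand side equals
  8 A^{2} x^{2} - 8 A B x e^{- x} + 8 A C x \cos{\left(2 y \right)} + 2 B^{2} e^{- 2 x} - 4 B C e^{- x} \cos{\left(2 y \right)}
This must equal f(x, y) identically; expanded, f = 32 x^{2} - 32 x \cos{\left(2 y \right)} - 16 x e^{- x} + 8 e^{- x} \cos{\left(2 y \right)} + 2 e^{- 2 x}.
Matching coefficients of the independent functions:
  [x^{2}]:  8 A^{2} = 32
  [x e^{- x}]:  - 8 A B = -16
  [x \cos{\left(2 y \right)}]:  8 A C = -32
  [e^{- x} \cos{\left(2 y \right)}]:  - 4 B C = 8
  [e^{- 2 x}]:  2 B^{2} = 2
These equations allow (A, B, C) = (-2, -1, 2) or (2, 1, -2).
Impose the point condition(s):
  u(0, 0) = 1  ⟹  B = 1
Only A = 2, B = 1, C = -2 satisfies everything.
Hence u(x, y) = 2 x^{2} - 2 \sin{\left(2 y \right)} + e^{- x}.

Answer: u(x, y) = 2 x^{2} - 2 \sin{\left(2 y \right)} + e^{- x}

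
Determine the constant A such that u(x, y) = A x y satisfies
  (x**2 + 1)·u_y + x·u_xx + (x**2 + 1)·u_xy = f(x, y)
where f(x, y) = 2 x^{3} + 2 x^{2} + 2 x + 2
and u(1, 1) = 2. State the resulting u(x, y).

Answer: u(x, y) = 2 x y

Derivation:
Substitute the ansatz u = A x y into the left-hand side.
Derivatives of the ansatz:
  u_y = A x
  u_xx = 0
  u_xy = A
Term by term:
  (x**2 + 1)·u_y = A x^{3} + A x
  x·u_xx = 0
  (x**2 + 1)·u_xy = A x^{2} + A
So the left-hand side equals
  A x^{3} + A x^{2} + A x + A
This must equal f(x, y) = 2 x^{3} + 2 x^{2} + 2 x + 2 identically.
Matching coefficients of the independent functions:
  [constant term, x, x^{2}, x^{3}]:  A = 2
Solving: A = 2.
Check against the point condition:
  u(1, 1) = 2  ⟹  A = 2  ✓
Hence u(x, y) = 2 x y.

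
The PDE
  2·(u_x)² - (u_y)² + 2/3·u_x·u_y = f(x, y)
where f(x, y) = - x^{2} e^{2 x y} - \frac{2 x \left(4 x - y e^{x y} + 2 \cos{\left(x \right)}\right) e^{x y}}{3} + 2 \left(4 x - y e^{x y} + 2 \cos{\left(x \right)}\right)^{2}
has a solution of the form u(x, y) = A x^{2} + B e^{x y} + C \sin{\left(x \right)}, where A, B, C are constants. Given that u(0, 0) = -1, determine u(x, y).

Substitute the ansatz u = A x^{2} + B e^{x y} + C \sin{\left(x \right)} into the left-hand side.
Derivatives of the ansatz:
  u_x = 2 A x + B y e^{x y} + C \cos{\left(x \right)}
  u_y = B x e^{x y}
Term by term:
  2·(u_x)² = 8 A^{2} x^{2} + 8 A B x y e^{x y} + 8 A C x \cos{\left(x \right)} + 2 B^{2} y^{2} e^{2 x y} + 4 B C y e^{x y} \cos{\left(x \right)} + 2 C^{2} \cos^{2}{\left(x \right)}
  -(u_y)² = - B^{2} x^{2} e^{2 x y}
  2/3·u_x·u_y = \frac{4 A B x^{2} e^{x y}}{3} + \frac{2 B^{2} x y e^{2 x y}}{3} + \frac{2 B C x e^{x y} \cos{\left(x \right)}}{3}
So the left-hand side equals
  8 A^{2} x^{2} + \frac{4 A B x^{2} e^{x y}}{3} + 8 A B x y e^{x y} + 8 A C x \cos{\left(x \right)} - B^{2} x^{2} e^{2 x y} + \frac{2 B^{2} x y e^{2 x y}}{3} + 2 B^{2} y^{2} e^{2 x y} + \frac{2 B C x e^{x y} \cos{\left(x \right)}}{3} + 4 B C y e^{x y} \cos{\left(x \right)} + 2 C^{2} \cos^{2}{\left(x \right)}
This must equal f(x, y) identically; expanded, f = - x^{2} e^{2 x y} - \frac{8 x^{2} e^{x y}}{3} + 32 x^{2} + \frac{2 x y e^{2 x y}}{3} - 16 x y e^{x y} - \frac{4 x e^{x y} \cos{\left(x \right)}}{3} + 32 x \cos{\left(x \right)} + 2 y^{2} e^{2 x y} - 8 y e^{x y} \cos{\left(x \right)} + 8 \cos^{2}{\left(x \right)}.
Matching coefficients of the independent functions:
  [x^{2}]:  8 A^{2} = 32
  [x \cos{\left(x \right)}]:  8 A C = 32
  [x^{2} e^{x y}]:  \frac{4 A B}{3} = - \frac{8}{3}
  [x^{2} e^{2 x y}]:  - B^{2} = -1
  [y^{2} e^{2 x y}]:  2 B^{2} = 2
  [x y e^{x y}]:  8 A B = -16
  [x y e^{2 x y}]:  \frac{2 B^{2}}{3} = \frac{2}{3}
  [x e^{x y} \cos{\left(x \right)}]:  \frac{2 B C}{3} = - \frac{4}{3}
  [y e^{x y} \cos{\left(x \right)}]:  4 B C = -8
  [\cos^{2}{\left(x \right)}]:  2 C^{2} = 8
These equations allow (A, B, C) = (-2, 1, -2) or (2, -1, 2).
Impose the point condition(s):
  u(0, 0) = -1  ⟹  B = -1
Only A = 2, B = -1, C = 2 satisfies everything.
Hence u(x, y) = 2 x^{2} - e^{x y} + 2 \sin{\left(x \right)}.

Answer: u(x, y) = 2 x^{2} - e^{x y} + 2 \sin{\left(x \right)}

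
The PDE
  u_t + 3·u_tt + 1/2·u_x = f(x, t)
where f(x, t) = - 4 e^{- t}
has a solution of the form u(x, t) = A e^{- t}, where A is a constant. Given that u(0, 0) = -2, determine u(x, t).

Substitute the ansatz u = A e^{- t} into the left-hand side.
Derivatives of the ansatz:
  u_t = - A e^{- t}
  u_tt = A e^{- t}
  u_x = 0
Term by term:
  u_t = - A e^{- t}
  3·u_tt = 3 A e^{- t}
  1/2·u_x = 0
So the left-hand side equals
  2 A e^{- t}
This must equal f(x, t) = - 4 e^{- t} identically.
Matching coefficients of the independent functions:
  [e^{- t}]:  2 A = -4
Solving: A = -2.
Check against the point condition:
  u(0, 0) = -2  ⟹  A = -2  ✓
Hence u(x, t) = - 2 e^{- t}.

Answer: u(x, t) = - 2 e^{- t}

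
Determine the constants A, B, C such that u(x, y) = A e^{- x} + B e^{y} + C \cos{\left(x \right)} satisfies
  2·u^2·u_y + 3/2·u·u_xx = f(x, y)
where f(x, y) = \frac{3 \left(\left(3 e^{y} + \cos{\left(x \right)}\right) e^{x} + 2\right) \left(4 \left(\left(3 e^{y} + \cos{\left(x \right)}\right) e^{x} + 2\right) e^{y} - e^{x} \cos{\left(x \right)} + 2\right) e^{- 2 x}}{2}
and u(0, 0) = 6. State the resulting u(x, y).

Substitute the ansatz u = A e^{- x} + B e^{y} + C \cos{\left(x \right)} into the left-hand side.
Derivatives of the ansatz:
  u_y = B e^{y}
  u_xx = A e^{- x} - C \cos{\left(x \right)}
Term by term:
  2·u^2·u_y = 2 A^{2} B e^{- 2 x} e^{y} + 4 A B^{2} e^{- x} e^{2 y} + 4 A B C e^{- x} e^{y} \cos{\left(x \right)} + 2 B^{3} e^{3 y} + 4 B^{2} C e^{2 y} \cos{\left(x \right)} + 2 B C^{2} e^{y} \cos^{2}{\left(x \right)}
  3/2·u·u_xx = \frac{3 A^{2} e^{- 2 x}}{2} + \frac{3 A B e^{- x} e^{y}}{2} - \frac{3 B C e^{y} \cos{\left(x \right)}}{2} - \frac{3 C^{2} \cos^{2}{\left(x \right)}}{2}
So the left-hand side equals
  2 A^{2} B e^{- 2 x} e^{y} + \frac{3 A^{2} e^{- 2 x}}{2} + 4 A B^{2} e^{- x} e^{2 y} + 4 A B C e^{- x} e^{y} \cos{\left(x \right)} + \frac{3 A B e^{- x} e^{y}}{2} + 2 B^{3} e^{3 y} + 4 B^{2} C e^{2 y} \cos{\left(x \right)} + 2 B C^{2} e^{y} \cos^{2}{\left(x \right)} - \frac{3 B C e^{y} \cos{\left(x \right)}}{2} - \frac{3 C^{2} \cos^{2}{\left(x \right)}}{2}
This must equal f(x, y) identically; expanded, f = 54 e^{3 y} + 36 e^{2 y} \cos{\left(x \right)} + 6 e^{y} \cos^{2}{\left(x \right)} - \frac{9 e^{y} \cos{\left(x \right)}}{2} - \frac{3 \cos^{2}{\left(x \right)}}{2} + 72 e^{- x} e^{2 y} + 24 e^{- x} e^{y} \cos{\left(x \right)} + 9 e^{- x} e^{y} + 24 e^{- 2 x} e^{y} + 6 e^{- 2 x}.
Matching coefficients of the independent functions:
  [e^{- 2 x} e^{y}]:  2 A^{2} B = 24
  [e^{- x} e^{y}]:  \frac{3 A B}{2} = 9
  [e^{- x} e^{2 y}]:  4 A B^{2} = 72
  [e^{y} \cos{\left(x \right)}]:  - \frac{3 B C}{2} = - \frac{9}{2}
  [e^{y} \cos^{2}{\left(x \right)}]:  2 B C^{2} = 6
  [e^{2 y} \cos{\left(x \right)}]:  4 B^{2} C = 36
  [e^{- x} e^{y} \cos{\left(x \right)}]:  4 A B C = 24
  [e^{- 2 x}]:  \frac{3 A^{2}}{2} = 6
  [e^{3 y}]:  2 B^{3} = 54
  [\cos^{2}{\left(x \right)}]:  - \frac{3 C^{2}}{2} = - \frac{3}{2}
Solving: A = 2, B = 3, C = 1.
Check against the point condition:
  u(0, 0) = 6  ⟹  A + B + C = 6  ✓
Hence u(x, y) = 3 e^{y} + \cos{\left(x \right)} + 2 e^{- x}.

Answer: u(x, y) = 3 e^{y} + \cos{\left(x \right)} + 2 e^{- x}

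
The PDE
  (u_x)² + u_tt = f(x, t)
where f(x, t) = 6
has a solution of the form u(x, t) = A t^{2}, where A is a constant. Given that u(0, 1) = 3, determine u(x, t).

Answer: u(x, t) = 3 t^{2}

Derivation:
Substitute the ansatz u = A t^{2} into the left-hand side.
Derivatives of the ansatz:
  u_x = 0
  u_tt = 2 A
Term by term:
  (u_x)² = 0
  u_tt = 2 A
So the left-hand side equals
  2 A
This must equal f(x, t) = 6 identically.
Matching coefficients of the independent functions:
  [constant term]:  2 A = 6
Solving: A = 3.
Check against the point condition:
  u(0, 1) = 3  ⟹  A = 3  ✓
Hence u(x, t) = 3 t^{2}.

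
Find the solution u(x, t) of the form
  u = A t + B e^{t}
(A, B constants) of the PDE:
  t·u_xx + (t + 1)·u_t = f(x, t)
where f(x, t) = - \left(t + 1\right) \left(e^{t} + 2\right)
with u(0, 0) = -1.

Substitute the ansatz u = A t + B e^{t} into the left-hand side.
Derivatives of the ansatz:
  u_xx = 0
  u_t = A + B e^{t}
Term by term:
  t·u_xx = 0
  (t + 1)·u_t = A t + A + B t e^{t} + B e^{t}
So the left-hand side equals
  A t + A + B t e^{t} + B e^{t}
This must equal f(x, t) identically; expanded, f = - t e^{t} - 2 t - e^{t} - 2.
Matching coefficients of the independent functions:
  [constant term, t]:  A = -2
  [t e^{t}, e^{t}]:  B = -1
Solving: A = -2, B = -1.
Check against the point condition:
  u(0, 0) = -1  ⟹  B = -1  ✓
Hence u(x, t) = - 2 t - e^{t}.

Answer: u(x, t) = - 2 t - e^{t}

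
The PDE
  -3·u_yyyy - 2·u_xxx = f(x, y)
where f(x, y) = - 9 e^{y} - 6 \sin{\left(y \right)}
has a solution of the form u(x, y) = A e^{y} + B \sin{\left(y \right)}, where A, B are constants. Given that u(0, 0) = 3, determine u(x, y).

Substitute the ansatz u = A e^{y} + B \sin{\left(y \right)} into the left-hand side.
Derivatives of the ansatz:
  u_yyyy = A e^{y} + B \sin{\left(y \right)}
  u_xxx = 0
Term by term:
  -3·u_yyyy = - 3 A e^{y} - 3 B \sin{\left(y \right)}
  -2·u_xxx = 0
So the left-hand side equals
  - 3 A e^{y} - 3 B \sin{\left(y \right)}
This must equal f(x, y) = - 9 e^{y} - 6 \sin{\left(y \right)} identically.
Matching coefficients of the independent functions:
  [e^{y}]:  - 3 A = -9
  [\sin{\left(y \right)}]:  - 3 B = -6
Solving: A = 3, B = 2.
Check against the point condition:
  u(0, 0) = 3  ⟹  A = 3  ✓
Hence u(x, y) = 3 e^{y} + 2 \sin{\left(y \right)}.

Answer: u(x, y) = 3 e^{y} + 2 \sin{\left(y \right)}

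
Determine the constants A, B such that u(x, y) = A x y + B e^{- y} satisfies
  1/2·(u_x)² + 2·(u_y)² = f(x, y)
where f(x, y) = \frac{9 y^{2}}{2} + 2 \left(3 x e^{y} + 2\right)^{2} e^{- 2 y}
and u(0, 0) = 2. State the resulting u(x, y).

Substitute the ansatz u = A x y + B e^{- y} into the left-hand side.
Derivatives of the ansatz:
  u_x = A y
  u_y = A x - B e^{- y}
Term by term:
  1/2·(u_x)² = \frac{A^{2} y^{2}}{2}
  2·(u_y)² = 2 A^{2} x^{2} - 4 A B x e^{- y} + 2 B^{2} e^{- 2 y}
So the left-hand side equals
  2 A^{2} x^{2} + \frac{A^{2} y^{2}}{2} - 4 A B x e^{- y} + 2 B^{2} e^{- 2 y}
This must equal f(x, y) identically; expanded, f = 18 x^{2} + 24 x e^{- y} + \frac{9 y^{2}}{2} + 8 e^{- 2 y}.
Matching coefficients of the independent functions:
  [x^{2}]:  2 A^{2} = 18
  [y^{2}]:  \frac{A^{2}}{2} = \frac{9}{2}
  [x e^{- y}]:  - 4 A B = 24
  [e^{- 2 y}]:  2 B^{2} = 8
These equations allow (A, B) = (-3, 2) or (3, -2).
Impose the point condition(s):
  u(0, 0) = 2  ⟹  B = 2
Only A = -3, B = 2 satisfies everything.
Hence u(x, y) = - 3 x y + 2 e^{- y}.

Answer: u(x, y) = - 3 x y + 2 e^{- y}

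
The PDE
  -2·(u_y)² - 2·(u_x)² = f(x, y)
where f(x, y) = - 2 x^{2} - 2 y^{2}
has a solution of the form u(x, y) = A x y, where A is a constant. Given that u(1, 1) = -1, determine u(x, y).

Substitute the ansatz u = A x y into the left-hand side.
Derivatives of the ansatz:
  u_y = A x
  u_x = A y
Term by term:
  -2·(u_y)² = - 2 A^{2} x^{2}
  -2·(u_x)² = - 2 A^{2} y^{2}
So the left-hand side equals
  - 2 A^{2} x^{2} - 2 A^{2} y^{2}
This must equal f(x, y) = - 2 x^{2} - 2 y^{2} identically.
Matching coefficients of the independent functions:
  [x^{2}, y^{2}]:  - 2 A^{2} = -2
These equations allow (A) = (-1) or (1).
Impose the point condition(s):
  u(1, 1) = -1  ⟹  A = -1
Only A = -1 satisfies everything.
Hence u(x, y) = - x y.

Answer: u(x, y) = - x y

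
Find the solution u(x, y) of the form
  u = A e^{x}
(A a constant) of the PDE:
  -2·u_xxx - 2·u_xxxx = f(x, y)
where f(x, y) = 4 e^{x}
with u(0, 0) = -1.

Substitute the ansatz u = A e^{x} into the left-hand side.
Derivatives of the ansatz:
  u_xxx = A e^{x}
  u_xxxx = A e^{x}
Term by term:
  -2·u_xxx = - 2 A e^{x}
  -2·u_xxxx = - 2 A e^{x}
So the left-hand side equals
  - 4 A e^{x}
This must equal f(x, y) = 4 e^{x} identically.
Matching coefficients of the independent functions:
  [e^{x}]:  - 4 A = 4
Solving: A = -1.
Check against the point condition:
  u(0, 0) = -1  ⟹  A = -1  ✓
Hence u(x, y) = - e^{x}.

Answer: u(x, y) = - e^{x}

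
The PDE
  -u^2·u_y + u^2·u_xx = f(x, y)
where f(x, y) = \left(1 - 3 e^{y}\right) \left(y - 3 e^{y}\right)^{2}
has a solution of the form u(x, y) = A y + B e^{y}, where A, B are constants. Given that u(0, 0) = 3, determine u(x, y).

Answer: u(x, y) = - y + 3 e^{y}

Derivation:
Substitute the ansatz u = A y + B e^{y} into the left-hand side.
Derivatives of the ansatz:
  u_y = A + B e^{y}
  u_xx = 0
Term by term:
  -u^2·u_y = - A^{3} y^{2} - A^{2} B y^{2} e^{y} - 2 A^{2} B y e^{y} - 2 A B^{2} y e^{2 y} - A B^{2} e^{2 y} - B^{3} e^{3 y}
  u^2·u_xx = 0
So the left-hand side equals
  - A^{3} y^{2} - A^{2} B y^{2} e^{y} - 2 A^{2} B y e^{y} - 2 A B^{2} y e^{2 y} - A B^{2} e^{2 y} - B^{3} e^{3 y}
This must equal f(x, y) identically; expanded, f = - 3 y^{2} e^{y} + y^{2} + 18 y e^{2 y} - 6 y e^{y} - 27 e^{3 y} + 9 e^{2 y}.
Matching coefficients of the independent functions:
  [y^{2}]:  - A^{3} = 1
  [y e^{y}]:  - 2 A^{2} B = -6
  [y e^{2 y}]:  - 2 A B^{2} = 18
  [y^{2} e^{y}]:  - A^{2} B = -3
  [e^{2 y}]:  - A B^{2} = 9
  [e^{3 y}]:  - B^{3} = -27
Solving: A = -1, B = 3.
Check against the point condition:
  u(0, 0) = 3  ⟹  B = 3  ✓
Hence u(x, y) = - y + 3 e^{y}.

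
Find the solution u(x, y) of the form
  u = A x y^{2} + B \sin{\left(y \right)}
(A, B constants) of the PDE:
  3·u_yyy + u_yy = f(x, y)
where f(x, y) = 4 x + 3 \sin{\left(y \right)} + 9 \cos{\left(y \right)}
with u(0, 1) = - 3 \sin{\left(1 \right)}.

Substitute the ansatz u = A x y^{2} + B \sin{\left(y \right)} into the left-hand side.
Derivatives of the ansatz:
  u_yyy = - B \cos{\left(y \right)}
  u_yy = 2 A x - B \sin{\left(y \right)}
Term by term:
  3·u_yyy = - 3 B \cos{\left(y \right)}
  u_yy = 2 A x - B \sin{\left(y \right)}
So the left-hand side equals
  2 A x - B \sin{\left(y \right)} - 3 B \cos{\left(y \right)}
This must equal f(x, y) = 4 x + 3 \sin{\left(y \right)} + 9 \cos{\left(y \right)} identically.
Matching coefficients of the independent functions:
  [x]:  2 A = 4
  [\sin{\left(y \right)}]:  - B = 3
  [\cos{\left(y \right)}]:  - 3 B = 9
Solving: A = 2, B = -3.
Check against the point condition:
  u(0, 1) = - 3 \sin{\left(1 \right)}  ⟹  B \sin{\left(1 \right)} = - 3 \sin{\left(1 \right)}  ✓
Hence u(x, y) = 2 x y^{2} - 3 \sin{\left(y \right)}.

Answer: u(x, y) = 2 x y^{2} - 3 \sin{\left(y \right)}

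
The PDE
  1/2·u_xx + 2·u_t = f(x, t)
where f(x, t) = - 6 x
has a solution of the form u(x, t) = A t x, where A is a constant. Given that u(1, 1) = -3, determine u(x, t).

Answer: u(x, t) = - 3 t x

Derivation:
Substitute the ansatz u = A t x into the left-hand side.
Derivatives of the ansatz:
  u_xx = 0
  u_t = A x
Term by term:
  1/2·u_xx = 0
  2·u_t = 2 A x
So the left-hand side equals
  2 A x
This must equal f(x, t) = - 6 x identically.
Matching coefficients of the independent functions:
  [x]:  2 A = -6
Solving: A = -3.
Check against the point condition:
  u(1, 1) = -3  ⟹  A = -3  ✓
Hence u(x, t) = - 3 t x.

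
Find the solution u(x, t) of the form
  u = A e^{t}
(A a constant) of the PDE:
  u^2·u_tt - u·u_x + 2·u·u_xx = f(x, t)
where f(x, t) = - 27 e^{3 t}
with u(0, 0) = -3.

Substitute the ansatz u = A e^{t} into the left-hand side.
Derivatives of the ansatz:
  u_tt = A e^{t}
  u_x = 0
  u_xx = 0
Term by term:
  u^2·u_tt = A^{3} e^{3 t}
  -u·u_x = 0
  2·u·u_xx = 0
So the left-hand side equals
  A^{3} e^{3 t}
This must equal f(x, t) = - 27 e^{3 t} identically.
Matching coefficients of the independent functions:
  [e^{3 t}]:  A^{3} = -27
Solving: A = -3.
Check against the point condition:
  u(0, 0) = -3  ⟹  A = -3  ✓
Hence u(x, t) = - 3 e^{t}.

Answer: u(x, t) = - 3 e^{t}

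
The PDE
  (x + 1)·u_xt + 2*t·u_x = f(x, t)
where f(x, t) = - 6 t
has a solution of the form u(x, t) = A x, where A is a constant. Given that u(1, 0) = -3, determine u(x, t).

Substitute the ansatz u = A x into the left-hand side.
Derivatives of the ansatz:
  u_xt = 0
  u_x = A
Term by term:
  (x + 1)·u_xt = 0
  2*t·u_x = 2 A t
So the left-hand side equals
  2 A t
This must equal f(x, t) = - 6 t identically.
Matching coefficients of the independent functions:
  [t]:  2 A = -6
Solving: A = -3.
Check against the point condition:
  u(1, 0) = -3  ⟹  A = -3  ✓
Hence u(x, t) = - 3 x.

Answer: u(x, t) = - 3 x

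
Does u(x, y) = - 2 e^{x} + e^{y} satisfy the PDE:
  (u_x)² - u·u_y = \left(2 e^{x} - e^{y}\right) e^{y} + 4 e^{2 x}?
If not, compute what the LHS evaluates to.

Evaluate each term of the left-hand side for u = - 2 e^{x} + e^{y}.
Derivatives:
  u_x = - 2 e^{x}
  u_y = e^{y}
Terms:
  (u_x)² = 4 e^{2 x}
  -u·u_y = \left(2 e^{x} - e^{y}\right) e^{y}
Sum: LHS = \left(2 e^{x} - e^{y}\right) e^{y} + 4 e^{2 x}
This is exactly the given right-hand side, so u is a solution.

Answer: Yes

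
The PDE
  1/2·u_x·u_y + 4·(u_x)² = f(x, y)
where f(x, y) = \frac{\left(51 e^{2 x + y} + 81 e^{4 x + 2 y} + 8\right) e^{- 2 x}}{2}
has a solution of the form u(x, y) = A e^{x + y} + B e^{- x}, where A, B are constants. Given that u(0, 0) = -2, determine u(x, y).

Substitute the ansatz u = A e^{x + y} + B e^{- x} into the left-hand side.
Derivatives of the ansatz:
  u_x = A e^{x} e^{y} - B e^{- x}
  u_y = A e^{x} e^{y}
Term by term:
  1/2·u_x·u_y = \frac{A^{2} e^{2 x} e^{2 y}}{2} - \frac{A B e^{y}}{2}
  4·(u_x)² = 4 A^{2} e^{2 x} e^{2 y} - 8 A B e^{y} + 4 B^{2} e^{- 2 x}
So the left-hand side equals
  \frac{9 A^{2} e^{2 x} e^{2 y}}{2} - \frac{17 A B e^{y}}{2} + 4 B^{2} e^{- 2 x}
This must equal f(x, y) identically; expanded, f = \frac{81 e^{2 x} e^{2 y}}{2} + \frac{51 e^{y}}{2} + 4 e^{- 2 x}.
Matching coefficients of the independent functions:
  [e^{2 x} e^{2 y}]:  \frac{9 A^{2}}{2} = \frac{81}{2}
  [e^{- 2 x}]:  4 B^{2} = 4
  [e^{y}]:  - \frac{17 A B}{2} = \frac{51}{2}
These equations allow (A, B) = (-3, 1) or (3, -1).
Impose the point condition(s):
  u(0, 0) = -2  ⟹  A + B = -2
Only A = -3, B = 1 satisfies everything.
Hence u(x, y) = - 3 e^{x + y} + e^{- x}.

Answer: u(x, y) = - 3 e^{x + y} + e^{- x}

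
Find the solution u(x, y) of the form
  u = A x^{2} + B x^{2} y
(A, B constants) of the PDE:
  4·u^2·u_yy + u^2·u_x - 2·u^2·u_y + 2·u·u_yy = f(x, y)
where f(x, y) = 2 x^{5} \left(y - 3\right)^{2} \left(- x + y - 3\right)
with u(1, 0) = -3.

Substitute the ansatz u = A x^{2} + B x^{2} y into the left-hand side.
Derivatives of the ansatz:
  u_yy = 0
  u_x = 2 A x + 2 B x y
  u_y = B x^{2}
Term by term:
  4·u^2·u_yy = 0
  u^2·u_x = 2 A^{3} x^{5} + 6 A^{2} B x^{5} y + 6 A B^{2} x^{5} y^{2} + 2 B^{3} x^{5} y^{3}
  -2·u^2·u_y = - 2 A^{2} B x^{6} - 4 A B^{2} x^{6} y - 2 B^{3} x^{6} y^{2}
  2·u·u_yy = 0
So the left-hand side equals
  2 A^{3} x^{5} - 2 A^{2} B x^{6} + 6 A^{2} B x^{5} y - 4 A B^{2} x^{6} y + 6 A B^{2} x^{5} y^{2} - 2 B^{3} x^{6} y^{2} + 2 B^{3} x^{5} y^{3}
This must equal f(x, y) identically; expanded, f = - 2 x^{6} y^{2} + 12 x^{6} y - 18 x^{6} + 2 x^{5} y^{3} - 18 x^{5} y^{2} + 54 x^{5} y - 54 x^{5}.
Matching coefficients of the independent functions:
  [x^{5}]:  2 A^{3} = -54
  [x^{6}]:  - 2 A^{2} B = -18
  [x^{5} y]:  6 A^{2} B = 54
  [x^{5} y^{2}]:  6 A B^{2} = -18
  [x^{5} y^{3}]:  2 B^{3} = 2
  [x^{6} y]:  - 4 A B^{2} = 12
  [x^{6} y^{2}]:  - 2 B^{3} = -2
Solving: A = -3, B = 1.
Check against the point condition:
  u(1, 0) = -3  ⟹  A = -3  ✓
Hence u(x, y) = x^{2} y - 3 x^{2}.

Answer: u(x, y) = x^{2} y - 3 x^{2}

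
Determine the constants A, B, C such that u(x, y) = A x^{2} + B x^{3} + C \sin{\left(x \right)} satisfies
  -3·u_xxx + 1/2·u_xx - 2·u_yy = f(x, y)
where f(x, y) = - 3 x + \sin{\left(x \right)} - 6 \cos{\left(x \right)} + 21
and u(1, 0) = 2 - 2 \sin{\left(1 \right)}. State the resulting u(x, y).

Answer: u(x, y) = - x^{3} + 3 x^{2} - 2 \sin{\left(x \right)}

Derivation:
Substitute the ansatz u = A x^{2} + B x^{3} + C \sin{\left(x \right)} into the left-hand side.
Derivatives of the ansatz:
  u_xxx = 6 B - C \cos{\left(x \right)}
  u_xx = 2 A + 6 B x - C \sin{\left(x \right)}
  u_yy = 0
Term by term:
  -3·u_xxx = - 18 B + 3 C \cos{\left(x \right)}
  1/2·u_xx = A + 3 B x - \frac{C \sin{\left(x \right)}}{2}
  -2·u_yy = 0
So the left-hand side equals
  A + 3 B x - 18 B - \frac{C \sin{\left(x \right)}}{2} + 3 C \cos{\left(x \right)}
This must equal f(x, y) = - 3 x + \sin{\left(x \right)} - 6 \cos{\left(x \right)} + 21 identically.
Matching coefficients of the independent functions:
  [constant term]:  A - 18 B = 21
  [x]:  3 B = -3
  [\sin{\left(x \right)}]:  - \frac{C}{2} = 1
  [\cos{\left(x \right)}]:  3 C = -6
Solving: A = 3, B = -1, C = -2.
Check against the point condition:
  u(1, 0) = 2 - 2 \sin{\left(1 \right)}  ⟹  A + B + C \sin{\left(1 \right)} = 2 - 2 \sin{\left(1 \right)}  ✓
Hence u(x, y) = - x^{3} + 3 x^{2} - 2 \sin{\left(x \right)}.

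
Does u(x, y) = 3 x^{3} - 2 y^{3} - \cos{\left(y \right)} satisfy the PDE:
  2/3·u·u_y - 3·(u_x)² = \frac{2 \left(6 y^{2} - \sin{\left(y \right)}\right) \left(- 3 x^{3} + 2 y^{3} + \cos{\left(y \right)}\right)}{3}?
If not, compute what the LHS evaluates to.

Evaluate each term of the left-hand side for u = 3 x^{3} - 2 y^{3} - \cos{\left(y \right)}.
Derivatives:
  u_y = - 6 y^{2} + \sin{\left(y \right)}
  u_x = 9 x^{2}
Terms:
  2/3·u·u_y = \frac{2 \left(6 y^{2} - \sin{\left(y \right)}\right) \left(- 3 x^{3} + 2 y^{3} + \cos{\left(y \right)}\right)}{3}
  -3·(u_x)² = - 243 x^{4}
Sum: LHS = - 243 x^{4} + \frac{2 \left(6 y^{2} - \sin{\left(y \right)}\right) \left(- 3 x^{3} + 2 y^{3} + \cos{\left(y \right)}\right)}{3}
Given right-hand side: \frac{2 \left(6 y^{2} - \sin{\left(y \right)}\right) \left(- 3 x^{3} + 2 y^{3} + \cos{\left(y \right)}\right)}{3}. Difference LHS − RHS = - 243 x^{4} ≠ 0, so u is not a solution.

Answer: No, the LHS evaluates to - 243 x^{4} + \frac{2 \left(6 y^{2} - \sin{\left(y \right)}\right) \left(- 3 x^{3} + 2 y^{3} + \cos{\left(y \right)}\right)}{3}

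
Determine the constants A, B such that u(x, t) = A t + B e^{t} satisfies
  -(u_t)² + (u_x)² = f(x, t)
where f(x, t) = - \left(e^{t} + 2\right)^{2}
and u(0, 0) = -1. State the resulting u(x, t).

Substitute the ansatz u = A t + B e^{t} into the left-hand side.
Derivatives of the ansatz:
  u_t = A + B e^{t}
  u_x = 0
Term by term:
  -(u_t)² = - A^{2} - 2 A B e^{t} - B^{2} e^{2 t}
  (u_x)² = 0
So the left-hand side equals
  - A^{2} - 2 A B e^{t} - B^{2} e^{2 t}
This must equal f(x, t) identically; expanded, f = - e^{2 t} - 4 e^{t} - 4.
Matching coefficients of the independent functions:
  [constant term]:  - A^{2} = -4
  [e^{t}]:  - 2 A B = -4
  [e^{2 t}]:  - B^{2} = -1
These equations allow (A, B) = (-2, -1) or (2, 1).
Impose the point condition(s):
  u(0, 0) = -1  ⟹  B = -1
Only A = -2, B = -1 satisfies everything.
Hence u(x, t) = - 2 t - e^{t}.

Answer: u(x, t) = - 2 t - e^{t}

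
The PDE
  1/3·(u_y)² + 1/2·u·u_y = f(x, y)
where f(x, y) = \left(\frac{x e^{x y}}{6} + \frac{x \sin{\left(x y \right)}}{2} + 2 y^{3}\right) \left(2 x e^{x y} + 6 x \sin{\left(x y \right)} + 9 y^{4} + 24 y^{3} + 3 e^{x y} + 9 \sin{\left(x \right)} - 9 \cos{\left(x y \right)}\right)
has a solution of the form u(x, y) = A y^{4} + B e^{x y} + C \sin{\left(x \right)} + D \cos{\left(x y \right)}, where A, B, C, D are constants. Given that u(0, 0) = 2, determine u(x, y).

Substitute the ansatz u = A y^{4} + B e^{x y} + C \sin{\left(x \right)} + D \cos{\left(x y \right)} into the left-hand side.
Derivatives of the ansatz:
  u_y = 4 A y^{3} + B x e^{x y} - D x \sin{\left(x y \right)}
Term by term:
  1/3·(u_y)² = \frac{16 A^{2} y^{6}}{3} + \frac{8 A B x y^{3} e^{x y}}{3} - \frac{8 A D x y^{3} \sin{\left(x y \right)}}{3} + \frac{B^{2} x^{2} e^{2 x y}}{3} - \frac{2 B D x^{2} e^{x y} \sin{\left(x y \right)}}{3} + \frac{D^{2} x^{2} \sin^{2}{\left(x y \right)}}{3}
  1/2·u·u_y = 2 A^{2} y^{7} + \frac{A B x y^{4} e^{x y}}{2} + 2 A B y^{3} e^{x y} + 2 A C y^{3} \sin{\left(x \right)} - \frac{A D x y^{4} \sin{\left(x y \right)}}{2} + 2 A D y^{3} \cos{\left(x y \right)} + \frac{B^{2} x e^{2 x y}}{2} + \frac{B C x e^{x y} \sin{\left(x \right)}}{2} - \frac{B D x e^{x y} \sin{\left(x y \right)}}{2} + \frac{B D x e^{x y} \cos{\left(x y \right)}}{2} - \frac{C D x \sin{\left(x \right)} \sin{\left(x y \right)}}{2} - \frac{D^{2} x \sin{\left(x y \right)} \cos{\left(x y \right)}}{2}
So the left-hand side equals
  2 A^{2} y^{7} + \frac{16 A^{2} y^{6}}{3} + \frac{A B x y^{4} e^{x y}}{2} + \frac{8 A B x y^{3} e^{x y}}{3} + 2 A B y^{3} e^{x y} + 2 A C y^{3} \sin{\left(x \right)} - \frac{A D x y^{4} \sin{\left(x y \right)}}{2} - \frac{8 A D x y^{3} \sin{\left(x y \right)}}{3} + 2 A D y^{3} \cos{\left(x y \right)} + \frac{B^{2} x^{2} e^{2 x y}}{3} + \frac{B^{2} x e^{2 x y}}{2} + \frac{B C x e^{x y} \sin{\left(x \right)}}{2} - \frac{2 B D x^{2} e^{x y} \sin{\left(x y \right)}}{3} - \frac{B D x e^{x y} \sin{\left(x y \right)}}{2} + \frac{B D x e^{x y} \cos{\left(x y \right)}}{2} - \frac{C D x \sin{\left(x \right)} \sin{\left(x y \right)}}{2} + \frac{D^{2} x^{2} \sin^{2}{\left(x y \right)}}{3} - \frac{D^{2} x \sin{\left(x y \right)} \cos{\left(x y \right)}}{2}
This must equal f(x, y) identically; expanded, f = \frac{x^{2} e^{2 x y}}{3} + 2 x^{2} e^{x y} \sin{\left(x y \right)} + 3 x^{2} \sin^{2}{\left(x y \right)} + \frac{3 x y^{4} e^{x y}}{2} + \frac{9 x y^{4} \sin{\left(x y \right)}}{2} + 8 x y^{3} e^{x y} + 24 x y^{3} \sin{\left(x y \right)} + \frac{x e^{2 x y}}{2} + \frac{3 x e^{x y} \sin{\left(x \right)}}{2} + \frac{3 x e^{x y} \sin{\left(x y \right)}}{2} - \frac{3 x e^{x y} \cos{\left(x y \right)}}{2} + \frac{9 x \sin{\left(x \right)} \sin{\left(x y \right)}}{2} - \frac{9 x \sin{\left(x y \right)} \cos{\left(x y \right)}}{2} + 18 y^{7} + 48 y^{6} + 6 y^{3} e^{x y} + 18 y^{3} \sin{\left(x \right)} - 18 y^{3} \cos{\left(x y \right)}.
Matching coefficients of the independent functions:
(each divided by its leading coefficient; functions giving the same equation are listed together)
  [y^{6}, y^{7}]:  A^{2} - 9 = 0
  [x e^{2 x y}, x^{2} e^{2 x y}]:  B^{2} - 1 = 0
  [x^{2} \sin^{2}{\left(x y \right)}, x \sin{\left(x y \right)} \cos{\left(x y \right)}]:  D^{2} - 9 = 0
  [y^{3} e^{x y}, x y^{3} e^{x y}, x y^{4} e^{x y}]:  A B - 3 = 0
  [y^{3} \sin{\left(x \right)}]:  A C - 9 = 0
  [y^{3} \cos{\left(x y \right)}, x y^{3} \sin{\left(x y \right)}, x y^{4} \sin{\left(x y \right)}]:  A D + 9 = 0
  [x e^{x y} \sin{\left(x \right)}]:  B C - 3 = 0
  [x e^{x y} \sin{\left(x y \right)}, x e^{x y} \cos{\left(x y \right)}, x^{2} e^{x y} \sin{\left(x y \right)}]:  B D + 3 = 0
  [x \sin{\left(x \right)} \sin{\left(x y \right)}]:  C D + 9 = 0
These equations allow (A, B, C, D) = (-3, -1, -3, 3) or (3, 1, 3, -3).
Impose the point condition(s):
  u(0, 0) = 2  ⟹  B + D = 2
Only A = -3, B = -1, C = -3, D = 3 satisfies everything.
Hence u(x, y) = - 3 y^{4} - e^{x y} - 3 \sin{\left(x \right)} + 3 \cos{\left(x y \right)}.

Answer: u(x, y) = - 3 y^{4} - e^{x y} - 3 \sin{\left(x \right)} + 3 \cos{\left(x y \right)}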